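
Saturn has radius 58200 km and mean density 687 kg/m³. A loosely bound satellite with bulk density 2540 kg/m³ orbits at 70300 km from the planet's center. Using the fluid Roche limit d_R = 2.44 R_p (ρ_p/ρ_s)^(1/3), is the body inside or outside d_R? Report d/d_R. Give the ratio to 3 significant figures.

d_R = 2.44 × (58200 km) × (687/2540)^(1/3) = 91840 km
d/d_R = (70300) / (91840) = 0.765
Since d/d_R < 1, the body is inside the Roche limit.

inside; d/d_R ≈ 0.765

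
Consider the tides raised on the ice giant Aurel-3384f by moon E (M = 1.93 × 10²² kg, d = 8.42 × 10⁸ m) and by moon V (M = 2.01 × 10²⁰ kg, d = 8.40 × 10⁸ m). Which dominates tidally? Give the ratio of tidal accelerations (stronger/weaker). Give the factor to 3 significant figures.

Tidal stretch scales as M/d³; compute that for each body.
Moon E: (1.93 × 10²²) / (8.42 × 10⁸)³ = 3.233 × 10⁻⁵
Moon V: (2.01 × 10²⁰) / (8.40 × 10⁸)³ = 3.391 × 10⁻⁷
Ratio (larger/smaller) = 95.3

Moon E, by a factor of ≈ 95.3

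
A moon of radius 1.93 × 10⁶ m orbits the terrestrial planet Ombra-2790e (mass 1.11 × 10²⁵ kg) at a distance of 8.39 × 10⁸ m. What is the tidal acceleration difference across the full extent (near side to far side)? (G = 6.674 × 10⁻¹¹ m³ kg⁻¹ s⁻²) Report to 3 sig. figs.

9.68 × 10⁻⁶ m/s²

Δa = 4GMr/d³
   = 4 × (6.674 × 10⁻¹¹) × (1.11 × 10²⁵) × (1.93 × 10⁶) / (8.39 × 10⁸)³
   = 9.68 × 10⁻⁶ m/s²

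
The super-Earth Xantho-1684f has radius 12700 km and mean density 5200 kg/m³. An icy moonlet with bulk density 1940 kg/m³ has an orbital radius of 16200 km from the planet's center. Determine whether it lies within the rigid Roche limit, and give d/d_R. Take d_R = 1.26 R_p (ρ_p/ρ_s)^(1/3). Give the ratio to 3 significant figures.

inside; d/d_R ≈ 0.729

d_R = 1.26 × (12700 km) × (5200/1940)^(1/3) = 22230 km
d/d_R = (16200) / (22230) = 0.729
Since d/d_R < 1, the body is inside the Roche limit.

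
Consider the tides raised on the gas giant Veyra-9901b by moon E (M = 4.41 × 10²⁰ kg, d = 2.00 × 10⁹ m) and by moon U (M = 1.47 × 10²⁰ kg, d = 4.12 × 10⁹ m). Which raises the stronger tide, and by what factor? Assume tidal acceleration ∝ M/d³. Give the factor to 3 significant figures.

Moon E, by a factor of ≈ 26.2

Tidal stretch scales as M/d³; compute that for each body.
Moon E: (4.41 × 10²⁰) / (2.00 × 10⁹)³ = 5.512 × 10⁻⁸
Moon U: (1.47 × 10²⁰) / (4.12 × 10⁹)³ = 2.102 × 10⁻⁹
Ratio (larger/smaller) = 26.2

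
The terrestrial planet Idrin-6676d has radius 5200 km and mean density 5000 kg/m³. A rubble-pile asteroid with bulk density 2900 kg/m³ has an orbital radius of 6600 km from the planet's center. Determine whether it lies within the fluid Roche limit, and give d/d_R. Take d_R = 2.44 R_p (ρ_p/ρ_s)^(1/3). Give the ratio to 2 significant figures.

d_R = 2.44 × (5200 km) × (5000/2900)^(1/3) = 15210 km
d/d_R = (6600) / (15210) = 0.43
Since d/d_R < 1, the body is inside the Roche limit.

inside; d/d_R ≈ 0.43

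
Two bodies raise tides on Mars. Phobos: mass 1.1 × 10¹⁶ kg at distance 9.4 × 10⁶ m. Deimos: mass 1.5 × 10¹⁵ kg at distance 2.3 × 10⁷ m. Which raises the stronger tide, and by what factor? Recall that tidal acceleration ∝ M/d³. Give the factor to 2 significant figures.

Phobos, by a factor of ≈ 110

The tide-raising term goes as M/d³ (the gradient of a 1/d² field).
Phobos: (1.1 × 10¹⁶) / (9.4 × 10⁶)³ = 1.324 × 10⁻⁵
Deimos: (1.5 × 10¹⁵) / (2.3 × 10⁷)³ = 1.233 × 10⁻⁷
Ratio (larger/smaller) = 110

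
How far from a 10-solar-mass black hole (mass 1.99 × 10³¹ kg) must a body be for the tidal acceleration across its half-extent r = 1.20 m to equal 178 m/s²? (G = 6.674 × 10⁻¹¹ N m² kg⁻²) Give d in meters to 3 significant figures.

2GMr/d³ = a_tidal  ⇒  d = (2GMr / a_tidal)^(1/3)
d = (2 × 6.674×10⁻¹¹ × (1.99 × 10³¹) × (1.20) / (178))^(1/3)
  = 2.62 × 10⁶ m

2.62 × 10⁶ m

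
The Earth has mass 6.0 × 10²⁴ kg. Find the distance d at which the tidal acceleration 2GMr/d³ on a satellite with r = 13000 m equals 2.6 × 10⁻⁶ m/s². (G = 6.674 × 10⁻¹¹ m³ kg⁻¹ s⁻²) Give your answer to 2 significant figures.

1.6 × 10⁸ m

2GMr/d³ = a_tidal  ⇒  d = (2GMr / a_tidal)^(1/3)
d = (2 × 6.674×10⁻¹¹ × (6.0 × 10²⁴) × (13000) / (2.6 × 10⁻⁶))^(1/3)
  = 1.6 × 10⁸ m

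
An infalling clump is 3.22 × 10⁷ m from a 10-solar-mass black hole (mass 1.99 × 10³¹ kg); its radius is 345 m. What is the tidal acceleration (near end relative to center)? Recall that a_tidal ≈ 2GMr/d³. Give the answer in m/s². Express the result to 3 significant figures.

2.74 × 10¹ m/s²

a_tidal = 2GMr/d³
        = 2 × (6.674 × 10⁻¹¹) × (1.99 × 10³¹) × (345) / (3.22 × 10⁷)³
        = 2.74 × 10¹ m/s²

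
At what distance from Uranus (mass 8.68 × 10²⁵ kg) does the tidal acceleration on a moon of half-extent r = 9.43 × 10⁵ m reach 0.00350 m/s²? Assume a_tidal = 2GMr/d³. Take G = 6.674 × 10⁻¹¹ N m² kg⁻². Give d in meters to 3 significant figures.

1.46 × 10⁸ m

2GMr/d³ = a_tidal  ⇒  d = (2GMr / a_tidal)^(1/3)
d = (2 × 6.674×10⁻¹¹ × (8.68 × 10²⁵) × (9.43 × 10⁵) / (0.00350))^(1/3)
  = 1.46 × 10⁸ m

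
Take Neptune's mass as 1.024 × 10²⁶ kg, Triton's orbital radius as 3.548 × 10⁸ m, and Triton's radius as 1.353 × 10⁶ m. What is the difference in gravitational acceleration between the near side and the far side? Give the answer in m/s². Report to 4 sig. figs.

8.281 × 10⁻⁴ m/s²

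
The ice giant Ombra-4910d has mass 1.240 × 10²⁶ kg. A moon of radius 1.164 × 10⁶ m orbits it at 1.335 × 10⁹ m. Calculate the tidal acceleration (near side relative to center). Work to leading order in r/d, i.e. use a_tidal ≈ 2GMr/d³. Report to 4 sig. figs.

8.097 × 10⁻⁶ m/s²

Δa = 2GMr/d³
   = 2 × (6.674 × 10⁻¹¹) × (1.240 × 10²⁶) × (1.164 × 10⁶) / (1.335 × 10⁹)³
   = 8.097 × 10⁻⁶ m/s²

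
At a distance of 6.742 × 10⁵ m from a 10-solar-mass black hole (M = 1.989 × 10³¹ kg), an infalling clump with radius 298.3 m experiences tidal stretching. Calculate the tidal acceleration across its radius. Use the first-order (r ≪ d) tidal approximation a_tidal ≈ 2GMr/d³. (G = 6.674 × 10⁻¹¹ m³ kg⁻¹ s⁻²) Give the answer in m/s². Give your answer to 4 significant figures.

a_tidal = 2GMr/d³
        = 2 × (6.674 × 10⁻¹¹) × (1.989 × 10³¹) × (298.3) / (6.742 × 10⁵)³
        = 2.584 × 10⁶ m/s²

2.584 × 10⁶ m/s²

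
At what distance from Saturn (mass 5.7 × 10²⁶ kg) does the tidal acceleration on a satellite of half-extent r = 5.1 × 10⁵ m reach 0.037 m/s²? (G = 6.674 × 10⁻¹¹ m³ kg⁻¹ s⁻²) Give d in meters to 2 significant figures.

1.0 × 10⁸ m

2GMr/d³ = a_tidal  ⇒  d = (2GMr / a_tidal)^(1/3)
d = (2 × 6.674×10⁻¹¹ × (5.7 × 10²⁶) × (5.1 × 10⁵) / (0.037))^(1/3)
  = 1.0 × 10⁸ m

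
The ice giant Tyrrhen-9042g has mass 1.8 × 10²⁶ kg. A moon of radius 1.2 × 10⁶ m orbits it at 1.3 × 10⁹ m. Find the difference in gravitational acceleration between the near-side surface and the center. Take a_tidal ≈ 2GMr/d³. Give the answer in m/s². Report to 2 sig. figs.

Δg = 2GMr/d³
   = 2 × (6.674 × 10⁻¹¹) × (1.8 × 10²⁶) × (1.2 × 10⁶) / (1.3 × 10⁹)³
   = 1.3 × 10⁻⁵ m/s²

1.3 × 10⁻⁵ m/s²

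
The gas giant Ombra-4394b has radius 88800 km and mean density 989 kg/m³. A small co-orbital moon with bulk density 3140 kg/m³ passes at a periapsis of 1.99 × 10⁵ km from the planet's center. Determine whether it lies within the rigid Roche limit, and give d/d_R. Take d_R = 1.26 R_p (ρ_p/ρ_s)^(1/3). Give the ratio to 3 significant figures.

outside; d/d_R ≈ 2.61

d_R = 1.26 × (88800 km) × (989/3140)^(1/3) = 76130 km
d/d_R = (1.99 × 10⁵) / (76130) = 2.61
Since d/d_R > 1, the body is outside the Roche limit.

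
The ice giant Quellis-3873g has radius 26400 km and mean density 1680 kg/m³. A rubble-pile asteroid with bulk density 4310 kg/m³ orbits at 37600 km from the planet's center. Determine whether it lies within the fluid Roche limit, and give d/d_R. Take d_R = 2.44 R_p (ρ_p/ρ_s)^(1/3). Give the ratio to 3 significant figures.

inside; d/d_R ≈ 0.799

d_R = 2.44 × (26400 km) × (1680/4310)^(1/3) = 47050 km
d/d_R = (37600) / (47050) = 0.799
Since d/d_R < 1, the body is inside the Roche limit.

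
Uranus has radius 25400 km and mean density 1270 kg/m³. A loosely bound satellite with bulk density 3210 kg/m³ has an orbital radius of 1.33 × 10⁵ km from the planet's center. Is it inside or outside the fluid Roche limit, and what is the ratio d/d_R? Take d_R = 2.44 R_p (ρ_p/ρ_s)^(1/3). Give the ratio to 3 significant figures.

d_R = 2.44 × (25400 km) × (1270/3210)^(1/3) = 45500 km
d/d_R = (1.33 × 10⁵) / (45500) = 2.92
Since d/d_R > 1, the body is outside the Roche limit.

outside; d/d_R ≈ 2.92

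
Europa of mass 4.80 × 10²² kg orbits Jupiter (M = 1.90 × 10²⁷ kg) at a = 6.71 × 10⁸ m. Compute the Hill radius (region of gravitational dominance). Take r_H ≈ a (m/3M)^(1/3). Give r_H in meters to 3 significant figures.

1.37 × 10⁷ m

r_H ≈ a (m/3M)^(1/3)
    = (6.71 × 10⁸) × (4.80 × 10²² / (3 × 1.90 × 10²⁷))^(1/3)
    = 1.37 × 10⁷ m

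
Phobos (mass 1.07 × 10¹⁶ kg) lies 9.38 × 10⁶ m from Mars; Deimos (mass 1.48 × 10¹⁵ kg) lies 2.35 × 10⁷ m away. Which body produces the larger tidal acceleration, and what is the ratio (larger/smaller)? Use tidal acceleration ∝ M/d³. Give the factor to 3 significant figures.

Phobos, by a factor of ≈ 114

Tidal acceleration ∝ M/d³, so compare M/d³ for each.
Phobos: (1.07 × 10¹⁶) / (9.38 × 10⁶)³ = 1.297 × 10⁻⁵
Deimos: (1.48 × 10¹⁵) / (2.35 × 10⁷)³ = 1.140 × 10⁻⁷
Ratio (larger/smaller) = 114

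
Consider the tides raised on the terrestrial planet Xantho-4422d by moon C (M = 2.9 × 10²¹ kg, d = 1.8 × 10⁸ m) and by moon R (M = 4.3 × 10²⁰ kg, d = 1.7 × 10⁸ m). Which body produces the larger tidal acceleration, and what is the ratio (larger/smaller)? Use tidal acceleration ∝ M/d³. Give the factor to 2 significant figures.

Compare M/d³ for the two perturbers:
Moon C: (2.9 × 10²¹) / (1.8 × 10⁸)³ = 4.973 × 10⁻⁴
Moon R: (4.3 × 10²⁰) / (1.7 × 10⁸)³ = 8.752 × 10⁻⁵
Ratio (larger/smaller) = 5.7

Moon C, by a factor of ≈ 5.7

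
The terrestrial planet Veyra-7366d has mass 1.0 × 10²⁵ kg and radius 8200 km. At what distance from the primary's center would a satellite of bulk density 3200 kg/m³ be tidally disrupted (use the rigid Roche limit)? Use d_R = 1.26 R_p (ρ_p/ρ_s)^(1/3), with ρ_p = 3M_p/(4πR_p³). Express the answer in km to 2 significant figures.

ρ_p = 3M_p/(4πR_p³) = 3 × (1.0 × 10²⁵) / (4π × (8.2 × 10⁶ m)³) = 4300 kg/m³
d_R = 1.26 × 8200 km × (4300/3200)^(1/3)
    = 11000 km

11000 km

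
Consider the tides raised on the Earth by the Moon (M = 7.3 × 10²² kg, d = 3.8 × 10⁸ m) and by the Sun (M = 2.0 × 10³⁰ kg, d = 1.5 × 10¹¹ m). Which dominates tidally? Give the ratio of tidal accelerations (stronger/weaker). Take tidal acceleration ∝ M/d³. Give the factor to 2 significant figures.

The Moon, by a factor of ≈ 2.2

Compare M/d³ for the two perturbers:
The Moon: (7.3 × 10²²) / (3.8 × 10⁸)³ = 1.330 × 10⁻³
The Sun: (2.0 × 10³⁰) / (1.5 × 10¹¹)³ = 5.926 × 10⁻⁴
Ratio (larger/smaller) = 2.2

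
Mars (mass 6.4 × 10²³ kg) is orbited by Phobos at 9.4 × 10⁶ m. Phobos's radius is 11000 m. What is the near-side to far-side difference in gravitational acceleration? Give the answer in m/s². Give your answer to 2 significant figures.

Near-to-far spans 2r, so the tidal difference is twice the near-to-center value: 4GMr/d³.
a_tidal = 4GMr/d³
        = 4 × (6.674 × 10⁻¹¹) × (6.4 × 10²³) × (11000) / (9.4 × 10⁶)³
        = 2.3 × 10⁻³ m/s²

2.3 × 10⁻³ m/s²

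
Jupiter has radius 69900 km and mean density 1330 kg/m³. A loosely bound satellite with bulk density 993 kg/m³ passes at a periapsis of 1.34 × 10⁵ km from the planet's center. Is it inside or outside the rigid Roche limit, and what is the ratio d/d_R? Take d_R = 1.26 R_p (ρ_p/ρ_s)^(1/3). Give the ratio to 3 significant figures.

d_R = 1.26 × (69900 km) × (1330/993)^(1/3) = 97080 km
d/d_R = (1.34 × 10⁵) / (97080) = 1.38
Since d/d_R > 1, the body is outside the Roche limit.

outside; d/d_R ≈ 1.38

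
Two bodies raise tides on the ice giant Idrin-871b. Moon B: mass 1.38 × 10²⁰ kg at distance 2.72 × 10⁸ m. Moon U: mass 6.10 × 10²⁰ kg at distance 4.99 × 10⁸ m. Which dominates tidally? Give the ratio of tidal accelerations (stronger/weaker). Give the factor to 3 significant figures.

Tidal stretch scales as M/d³; compute that for each body.
Moon B: (1.38 × 10²⁰) / (2.72 × 10⁸)³ = 6.858 × 10⁻⁶
Moon U: (6.10 × 10²⁰) / (4.99 × 10⁸)³ = 4.909 × 10⁻⁶
Ratio (larger/smaller) = 1.40

Moon B, by a factor of ≈ 1.40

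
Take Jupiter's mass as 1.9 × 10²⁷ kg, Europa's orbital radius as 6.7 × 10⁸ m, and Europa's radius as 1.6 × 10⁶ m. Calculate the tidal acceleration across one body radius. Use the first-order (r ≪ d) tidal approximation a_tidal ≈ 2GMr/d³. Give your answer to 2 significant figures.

1.3 × 10⁻³ m/s²

Δa = 2GMr/d³
   = 2 × (6.674 × 10⁻¹¹) × (1.9 × 10²⁷) × (1.6 × 10⁶) / (6.7 × 10⁸)³
   = 1.3 × 10⁻³ m/s²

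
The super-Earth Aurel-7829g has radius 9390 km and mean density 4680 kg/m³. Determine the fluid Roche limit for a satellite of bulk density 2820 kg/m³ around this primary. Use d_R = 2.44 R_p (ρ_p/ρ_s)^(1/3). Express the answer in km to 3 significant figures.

27100 km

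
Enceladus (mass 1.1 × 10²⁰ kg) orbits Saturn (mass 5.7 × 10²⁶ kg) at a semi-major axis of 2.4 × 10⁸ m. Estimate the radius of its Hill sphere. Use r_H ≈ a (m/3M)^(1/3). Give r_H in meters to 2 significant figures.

r_H ≈ a (m/3M)^(1/3)
    = (2.4 × 10⁸) × (1.1 × 10²⁰ / (3 × 5.7 × 10²⁶))^(1/3)
    = 9.6 × 10⁵ m

9.6 × 10⁵ m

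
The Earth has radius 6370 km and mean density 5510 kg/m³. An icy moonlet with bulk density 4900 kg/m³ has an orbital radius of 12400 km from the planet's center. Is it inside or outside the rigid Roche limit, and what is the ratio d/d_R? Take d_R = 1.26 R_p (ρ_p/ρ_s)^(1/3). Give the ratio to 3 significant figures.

outside; d/d_R ≈ 1.49

d_R = 1.26 × (6370 km) × (5510/4900)^(1/3) = 8346 km
d/d_R = (12400) / (8346) = 1.49
Since d/d_R > 1, the body is outside the Roche limit.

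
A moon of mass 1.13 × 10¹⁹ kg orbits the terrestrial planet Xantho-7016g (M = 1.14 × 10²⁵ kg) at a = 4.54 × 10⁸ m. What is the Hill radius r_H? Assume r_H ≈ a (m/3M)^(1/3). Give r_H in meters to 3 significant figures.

3.14 × 10⁶ m

r_H ≈ a (m/3M)^(1/3)
    = (4.54 × 10⁸) × (1.13 × 10¹⁹ / (3 × 1.14 × 10²⁵))^(1/3)
    = 3.14 × 10⁶ m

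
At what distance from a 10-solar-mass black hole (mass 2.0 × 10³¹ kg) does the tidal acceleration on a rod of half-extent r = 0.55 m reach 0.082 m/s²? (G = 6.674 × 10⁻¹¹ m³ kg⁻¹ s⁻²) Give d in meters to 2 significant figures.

2GMr/d³ = a_tidal  ⇒  d = (2GMr / a_tidal)^(1/3)
d = (2 × 6.674×10⁻¹¹ × (2.0 × 10³¹) × (0.55) / (0.082))^(1/3)
  = 2.6 × 10⁷ m

2.6 × 10⁷ m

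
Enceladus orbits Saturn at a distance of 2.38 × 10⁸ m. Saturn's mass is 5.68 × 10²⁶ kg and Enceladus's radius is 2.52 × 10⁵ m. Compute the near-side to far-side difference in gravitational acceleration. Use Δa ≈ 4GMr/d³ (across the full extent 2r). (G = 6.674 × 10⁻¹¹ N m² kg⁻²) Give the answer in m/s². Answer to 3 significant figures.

2.83 × 10⁻³ m/s²

Differencing GM/(d−r)² and GM/(d+r)² to first order in r/d gives 4GMr/d³.
Δg = 4GMr/d³
   = 4 × (6.674 × 10⁻¹¹) × (5.68 × 10²⁶) × (2.52 × 10⁵) / (2.38 × 10⁸)³
   = 2.83 × 10⁻³ m/s²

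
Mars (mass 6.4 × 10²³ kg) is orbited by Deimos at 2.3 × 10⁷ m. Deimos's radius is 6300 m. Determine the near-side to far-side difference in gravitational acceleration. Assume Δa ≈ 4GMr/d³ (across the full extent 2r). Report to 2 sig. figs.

8.8 × 10⁻⁵ m/s²

Δa = 4GMr/d³
   = 4 × (6.674 × 10⁻¹¹) × (6.4 × 10²³) × (6300) / (2.3 × 10⁷)³
   = 8.8 × 10⁻⁵ m/s²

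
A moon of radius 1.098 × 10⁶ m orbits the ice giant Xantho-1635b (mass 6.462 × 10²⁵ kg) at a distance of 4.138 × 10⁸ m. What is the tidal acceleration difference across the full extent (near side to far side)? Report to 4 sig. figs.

2.673 × 10⁻⁴ m/s²

Δa = 4GMr/d³
   = 4 × (6.674 × 10⁻¹¹) × (6.462 × 10²⁵) × (1.098 × 10⁶) / (4.138 × 10⁸)³
   = 2.673 × 10⁻⁴ m/s²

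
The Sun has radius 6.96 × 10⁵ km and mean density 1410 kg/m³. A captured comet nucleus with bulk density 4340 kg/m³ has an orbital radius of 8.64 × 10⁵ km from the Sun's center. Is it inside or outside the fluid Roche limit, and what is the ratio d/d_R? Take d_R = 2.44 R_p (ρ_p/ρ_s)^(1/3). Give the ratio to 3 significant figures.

d_R = 2.44 × (6.96 × 10⁵ km) × (1410/4340)^(1/3) = 1.167 × 10⁶ km
d/d_R = (8.64 × 10⁵) / (1.167 × 10⁶) = 0.740
Since d/d_R < 1, the body is inside the Roche limit.

inside; d/d_R ≈ 0.740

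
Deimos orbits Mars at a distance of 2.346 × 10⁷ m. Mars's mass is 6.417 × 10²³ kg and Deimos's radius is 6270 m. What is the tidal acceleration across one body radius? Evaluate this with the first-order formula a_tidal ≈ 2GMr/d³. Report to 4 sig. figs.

The tidal stretch is the gradient of GM/d² times the body's extent r, hence the 1/d³ dependence.
Δg = 2GMr/d³
   = 2 × (6.674 × 10⁻¹¹) × (6.417 × 10²³) × (6270) / (2.346 × 10⁷)³
   = 4.159 × 10⁻⁵ m/s²

4.159 × 10⁻⁵ m/s²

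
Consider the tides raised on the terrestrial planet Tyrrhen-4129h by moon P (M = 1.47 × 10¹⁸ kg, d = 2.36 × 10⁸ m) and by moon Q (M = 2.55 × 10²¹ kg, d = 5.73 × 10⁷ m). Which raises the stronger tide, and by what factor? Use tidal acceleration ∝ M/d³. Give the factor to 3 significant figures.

Moon Q, by a factor of ≈ 1.21 × 10⁵

The tide-raising term goes as M/d³ (the gradient of a 1/d² field).
Moon P: (1.47 × 10¹⁸) / (2.36 × 10⁸)³ = 1.118 × 10⁻⁷
Moon Q: (2.55 × 10²¹) / (5.73 × 10⁷)³ = 1.355 × 10⁻²
Ratio (larger/smaller) = 1.21 × 10⁵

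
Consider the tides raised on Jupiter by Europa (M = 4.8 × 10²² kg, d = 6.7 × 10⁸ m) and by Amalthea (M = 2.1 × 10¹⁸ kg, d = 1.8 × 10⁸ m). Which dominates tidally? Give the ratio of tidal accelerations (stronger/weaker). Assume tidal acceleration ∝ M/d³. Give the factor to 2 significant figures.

Europa, by a factor of ≈ 440

The tide-raising term goes as M/d³ (the gradient of a 1/d² field).
Europa: (4.8 × 10²²) / (6.7 × 10⁸)³ = 1.596 × 10⁻⁴
Amalthea: (2.1 × 10¹⁸) / (1.8 × 10⁸)³ = 3.601 × 10⁻⁷
Ratio (larger/smaller) = 440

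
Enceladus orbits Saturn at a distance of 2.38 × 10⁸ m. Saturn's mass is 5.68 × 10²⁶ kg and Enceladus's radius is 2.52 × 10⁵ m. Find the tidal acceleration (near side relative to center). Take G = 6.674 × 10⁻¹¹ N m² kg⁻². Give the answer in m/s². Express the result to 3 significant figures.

Δa = 2GMr/d³
   = 2 × (6.674 × 10⁻¹¹) × (5.68 × 10²⁶) × (2.52 × 10⁵) / (2.38 × 10⁸)³
   = 1.42 × 10⁻³ m/s²

1.42 × 10⁻³ m/s²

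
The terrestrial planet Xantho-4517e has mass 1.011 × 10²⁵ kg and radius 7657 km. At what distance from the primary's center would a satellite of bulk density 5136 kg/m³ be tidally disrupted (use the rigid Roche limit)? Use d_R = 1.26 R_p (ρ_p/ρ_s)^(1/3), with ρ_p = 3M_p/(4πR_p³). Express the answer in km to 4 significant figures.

9796 km

ρ_p = 3M_p/(4πR_p³) = 3 × (1.011 × 10²⁵) / (4π × (7.657 × 10⁶ m)³) = 5376 kg/m³
d_R = 1.26 × 7657 km × (5376/5136)^(1/3)
    = 9796 km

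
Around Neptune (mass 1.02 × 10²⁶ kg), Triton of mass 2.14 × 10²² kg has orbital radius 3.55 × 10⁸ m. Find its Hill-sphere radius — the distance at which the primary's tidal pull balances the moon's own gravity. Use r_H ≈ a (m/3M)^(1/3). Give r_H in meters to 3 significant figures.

r_H ≈ a (m/3M)^(1/3)
    = (3.55 × 10⁸) × (2.14 × 10²² / (3 × 1.02 × 10²⁶))^(1/3)
    = 1.46 × 10⁷ m

1.46 × 10⁷ m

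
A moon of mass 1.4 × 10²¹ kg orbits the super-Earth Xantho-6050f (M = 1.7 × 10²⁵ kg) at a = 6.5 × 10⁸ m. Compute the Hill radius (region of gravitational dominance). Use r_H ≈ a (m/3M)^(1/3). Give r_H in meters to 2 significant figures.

r_H ≈ a (m/3M)^(1/3)
    = (6.5 × 10⁸) × (1.4 × 10²¹ / (3 × 1.7 × 10²⁵))^(1/3)
    = 2.0 × 10⁷ m

2.0 × 10⁷ m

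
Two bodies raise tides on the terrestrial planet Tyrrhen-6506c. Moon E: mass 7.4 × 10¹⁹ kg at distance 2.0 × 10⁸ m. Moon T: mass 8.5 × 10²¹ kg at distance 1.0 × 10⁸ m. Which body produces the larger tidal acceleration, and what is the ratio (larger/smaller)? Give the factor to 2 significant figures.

Moon T, by a factor of ≈ 920

Compare M/d³ for the two perturbers:
Moon E: (7.4 × 10¹⁹) / (2.0 × 10⁸)³ = 9.250 × 10⁻⁶
Moon T: (8.5 × 10²¹) / (1.0 × 10⁸)³ = 8.500 × 10⁻³
Ratio (larger/smaller) = 920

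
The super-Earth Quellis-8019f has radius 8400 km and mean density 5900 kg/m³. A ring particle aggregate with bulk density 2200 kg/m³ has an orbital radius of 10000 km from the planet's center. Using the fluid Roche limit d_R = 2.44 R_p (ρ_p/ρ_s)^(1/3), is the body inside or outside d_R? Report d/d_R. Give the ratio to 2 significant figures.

inside; d/d_R ≈ 0.35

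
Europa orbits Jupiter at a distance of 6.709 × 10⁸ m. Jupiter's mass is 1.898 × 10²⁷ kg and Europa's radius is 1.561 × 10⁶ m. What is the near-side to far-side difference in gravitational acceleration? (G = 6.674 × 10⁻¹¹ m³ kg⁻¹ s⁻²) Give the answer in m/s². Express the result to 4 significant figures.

2.619 × 10⁻³ m/s²

Differencing GM/(d−r)² and GM/(d+r)² to first order in r/d gives 4GMr/d³.
Δa = 4GMr/d³
   = 4 × (6.674 × 10⁻¹¹) × (1.898 × 10²⁷) × (1.561 × 10⁶) / (6.709 × 10⁸)³
   = 2.619 × 10⁻³ m/s²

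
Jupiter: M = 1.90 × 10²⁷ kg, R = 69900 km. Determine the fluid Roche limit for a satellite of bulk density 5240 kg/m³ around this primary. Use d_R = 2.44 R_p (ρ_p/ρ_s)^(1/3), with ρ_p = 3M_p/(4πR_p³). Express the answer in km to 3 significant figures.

ρ_p = 3M_p/(4πR_p³) = 3 × (1.90 × 10²⁷) / (4π × (6.99 × 10⁷ m)³) = 1330 kg/m³
d_R = 2.44 × 69900 km × (1330/5240)^(1/3)
    = 1.08 × 10⁵ km

1.08 × 10⁵ km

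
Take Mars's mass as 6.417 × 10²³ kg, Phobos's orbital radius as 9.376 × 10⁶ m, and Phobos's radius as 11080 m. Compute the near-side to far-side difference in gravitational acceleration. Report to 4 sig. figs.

Δa = 4GMr/d³
   = 4 × (6.674 × 10⁻¹¹) × (6.417 × 10²³) × (11080) / (9.376 × 10⁶)³
   = 2.303 × 10⁻³ m/s²

2.303 × 10⁻³ m/s²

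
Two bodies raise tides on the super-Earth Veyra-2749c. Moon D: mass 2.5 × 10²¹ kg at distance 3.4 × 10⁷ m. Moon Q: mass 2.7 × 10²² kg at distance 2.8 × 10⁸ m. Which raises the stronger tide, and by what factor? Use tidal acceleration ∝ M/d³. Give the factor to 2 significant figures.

Moon D, by a factor of ≈ 52

Compare M/d³ for the two perturbers:
Moon D: (2.5 × 10²¹) / (3.4 × 10⁷)³ = 6.361 × 10⁻²
Moon Q: (2.7 × 10²²) / (2.8 × 10⁸)³ = 1.230 × 10⁻³
Ratio (larger/smaller) = 52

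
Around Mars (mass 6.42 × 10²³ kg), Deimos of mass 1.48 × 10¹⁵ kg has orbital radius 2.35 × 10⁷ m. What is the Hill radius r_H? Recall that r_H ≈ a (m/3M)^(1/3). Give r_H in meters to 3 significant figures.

2.15 × 10⁴ m

r_H ≈ a (m/3M)^(1/3)
    = (2.35 × 10⁷) × (1.48 × 10¹⁵ / (3 × 6.42 × 10²³))^(1/3)
    = 2.15 × 10⁴ m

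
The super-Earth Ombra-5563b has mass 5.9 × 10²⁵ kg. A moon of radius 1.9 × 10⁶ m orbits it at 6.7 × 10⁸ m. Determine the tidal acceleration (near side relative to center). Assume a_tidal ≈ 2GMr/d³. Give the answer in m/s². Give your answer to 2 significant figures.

5.0 × 10⁻⁵ m/s²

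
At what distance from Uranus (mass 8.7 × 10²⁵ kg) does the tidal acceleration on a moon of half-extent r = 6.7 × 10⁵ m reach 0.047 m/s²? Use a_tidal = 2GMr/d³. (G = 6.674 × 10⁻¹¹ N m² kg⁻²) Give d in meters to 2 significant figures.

5.5 × 10⁷ m

2GMr/d³ = a_tidal  ⇒  d = (2GMr / a_tidal)^(1/3)
d = (2 × 6.674×10⁻¹¹ × (8.7 × 10²⁵) × (6.7 × 10⁵) / (0.047))^(1/3)
  = 5.5 × 10⁷ m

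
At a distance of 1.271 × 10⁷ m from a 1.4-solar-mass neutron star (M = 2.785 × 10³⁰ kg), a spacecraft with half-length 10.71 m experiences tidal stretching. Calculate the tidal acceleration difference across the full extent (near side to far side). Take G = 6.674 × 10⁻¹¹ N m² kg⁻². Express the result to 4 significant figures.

3.878 m/s²

a_tidal = 4GMr/d³
        = 4 × (6.674 × 10⁻¹¹) × (2.785 × 10³⁰) × (10.71) / (1.271 × 10⁷)³
        = 3.878 m/s²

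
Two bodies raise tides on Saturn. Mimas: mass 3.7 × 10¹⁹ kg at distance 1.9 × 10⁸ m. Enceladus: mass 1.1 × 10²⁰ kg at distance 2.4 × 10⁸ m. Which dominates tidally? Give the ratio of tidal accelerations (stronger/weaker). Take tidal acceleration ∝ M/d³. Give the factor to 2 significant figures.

Enceladus, by a factor of ≈ 1.5

Compare M/d³ for the two perturbers:
Mimas: (3.7 × 10¹⁹) / (1.9 × 10⁸)³ = 5.394 × 10⁻⁶
Enceladus: (1.1 × 10²⁰) / (2.4 × 10⁸)³ = 7.957 × 10⁻⁶
Ratio (larger/smaller) = 1.5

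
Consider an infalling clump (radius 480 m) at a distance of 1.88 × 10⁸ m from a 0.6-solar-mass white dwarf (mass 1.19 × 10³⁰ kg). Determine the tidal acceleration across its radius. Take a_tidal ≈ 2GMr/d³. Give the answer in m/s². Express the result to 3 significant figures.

Δa = 2GMr/d³
   = 2 × (6.674 × 10⁻¹¹) × (1.19 × 10³⁰) × (480) / (1.88 × 10⁸)³
   = 1.15 × 10⁻² m/s²

1.15 × 10⁻² m/s²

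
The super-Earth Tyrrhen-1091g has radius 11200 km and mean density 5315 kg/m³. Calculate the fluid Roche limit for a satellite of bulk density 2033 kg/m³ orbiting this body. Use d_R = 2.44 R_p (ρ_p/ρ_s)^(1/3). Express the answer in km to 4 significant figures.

37650 km

d_R = 2.44 × 11200 km × (5315/2033)^(1/3)
    = 37650 km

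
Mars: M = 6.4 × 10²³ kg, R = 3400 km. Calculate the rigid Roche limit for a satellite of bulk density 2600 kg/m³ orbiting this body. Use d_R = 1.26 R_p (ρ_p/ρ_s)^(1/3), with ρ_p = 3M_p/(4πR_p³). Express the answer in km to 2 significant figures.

ρ_p = 3M_p/(4πR_p³) = 3 × (6.4 × 10²³) / (4π × (3.4 × 10⁶ m)³) = 3900 kg/m³
d_R = 1.26 × 3400 km × (3900/2600)^(1/3)
    = 4900 km

4900 km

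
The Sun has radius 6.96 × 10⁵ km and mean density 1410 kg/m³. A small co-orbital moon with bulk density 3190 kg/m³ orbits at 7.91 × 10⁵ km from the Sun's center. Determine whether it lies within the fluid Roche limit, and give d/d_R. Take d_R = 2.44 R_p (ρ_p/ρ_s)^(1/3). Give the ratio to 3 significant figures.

d_R = 2.44 × (6.96 × 10⁵ km) × (1410/3190)^(1/3) = 1.294 × 10⁶ km
d/d_R = (7.91 × 10⁵) / (1.294 × 10⁶) = 0.611
Since d/d_R < 1, the body is inside the Roche limit.

inside; d/d_R ≈ 0.611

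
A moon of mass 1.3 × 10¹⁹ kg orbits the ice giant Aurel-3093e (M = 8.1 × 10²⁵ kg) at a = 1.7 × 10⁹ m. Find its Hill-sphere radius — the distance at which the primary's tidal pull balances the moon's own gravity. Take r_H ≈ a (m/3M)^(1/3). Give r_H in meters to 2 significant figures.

r_H ≈ a (m/3M)^(1/3)
    = (1.7 × 10⁹) × (1.3 × 10¹⁹ / (3 × 8.1 × 10²⁵))^(1/3)
    = 6.4 × 10⁶ m

6.4 × 10⁶ m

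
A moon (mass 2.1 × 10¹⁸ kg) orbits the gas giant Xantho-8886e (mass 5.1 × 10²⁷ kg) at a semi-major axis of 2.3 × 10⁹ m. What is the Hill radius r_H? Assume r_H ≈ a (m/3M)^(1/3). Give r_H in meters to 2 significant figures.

1.2 × 10⁶ m

r_H ≈ a (m/3M)^(1/3)
    = (2.3 × 10⁹) × (2.1 × 10¹⁸ / (3 × 5.1 × 10²⁷))^(1/3)
    = 1.2 × 10⁶ m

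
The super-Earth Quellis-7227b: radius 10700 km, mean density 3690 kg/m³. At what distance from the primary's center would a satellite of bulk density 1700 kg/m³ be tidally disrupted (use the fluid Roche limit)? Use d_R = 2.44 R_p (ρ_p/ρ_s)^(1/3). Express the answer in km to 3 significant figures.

d_R = 2.44 × 10700 km × (3690/1700)^(1/3)
    = 33800 km

33800 km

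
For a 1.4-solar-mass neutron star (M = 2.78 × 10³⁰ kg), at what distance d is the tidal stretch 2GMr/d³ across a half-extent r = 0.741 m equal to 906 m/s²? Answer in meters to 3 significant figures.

2GMr/d³ = a_tidal  ⇒  d = (2GMr / a_tidal)^(1/3)
d = (2 × 6.674×10⁻¹¹ × (2.78 × 10³⁰) × (0.741) / (906))^(1/3)
  = 6.72 × 10⁵ m

6.72 × 10⁵ m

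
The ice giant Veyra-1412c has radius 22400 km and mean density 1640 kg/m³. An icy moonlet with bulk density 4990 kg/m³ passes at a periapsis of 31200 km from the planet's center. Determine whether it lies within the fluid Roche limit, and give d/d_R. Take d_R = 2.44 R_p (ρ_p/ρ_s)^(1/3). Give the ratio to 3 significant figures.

inside; d/d_R ≈ 0.827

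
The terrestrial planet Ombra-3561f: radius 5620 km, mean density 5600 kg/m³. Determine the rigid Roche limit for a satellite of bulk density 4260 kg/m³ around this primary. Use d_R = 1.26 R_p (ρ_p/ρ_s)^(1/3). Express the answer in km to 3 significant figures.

7760 km

d_R = 1.26 × 5620 km × (5600/4260)^(1/3)
    = 7760 km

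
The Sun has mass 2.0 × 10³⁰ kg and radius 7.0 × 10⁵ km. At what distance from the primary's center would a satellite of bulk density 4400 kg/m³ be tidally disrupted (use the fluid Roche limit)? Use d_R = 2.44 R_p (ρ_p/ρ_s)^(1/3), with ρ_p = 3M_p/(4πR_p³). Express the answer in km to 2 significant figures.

1.2 × 10⁶ km

ρ_p = 3M_p/(4πR_p³) = 3 × (2.0 × 10³⁰) / (4π × (7.0 × 10⁸ m)³) = 1400 kg/m³
d_R = 2.44 × 7.0 × 10⁵ km × (1400/4400)^(1/3)
    = 1.2 × 10⁶ km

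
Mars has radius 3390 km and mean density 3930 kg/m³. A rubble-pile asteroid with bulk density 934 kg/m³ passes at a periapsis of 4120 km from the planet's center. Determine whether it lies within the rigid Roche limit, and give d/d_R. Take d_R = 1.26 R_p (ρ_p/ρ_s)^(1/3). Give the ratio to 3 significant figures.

inside; d/d_R ≈ 0.597

d_R = 1.26 × (3390 km) × (3930/934)^(1/3) = 6896 km
d/d_R = (4120) / (6896) = 0.597
Since d/d_R < 1, the body is inside the Roche limit.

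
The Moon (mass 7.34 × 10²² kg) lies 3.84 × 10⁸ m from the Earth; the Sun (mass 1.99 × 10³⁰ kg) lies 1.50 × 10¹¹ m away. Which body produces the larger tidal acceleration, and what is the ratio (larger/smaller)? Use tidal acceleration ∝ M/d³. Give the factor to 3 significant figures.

The Moon, by a factor of ≈ 2.20

Tidal acceleration ∝ M/d³, so compare M/d³ for each.
The Moon: (7.34 × 10²²) / (3.84 × 10⁸)³ = 1.296 × 10⁻³
The Sun: (1.99 × 10³⁰) / (1.50 × 10¹¹)³ = 5.896 × 10⁻⁴
Ratio (larger/smaller) = 2.20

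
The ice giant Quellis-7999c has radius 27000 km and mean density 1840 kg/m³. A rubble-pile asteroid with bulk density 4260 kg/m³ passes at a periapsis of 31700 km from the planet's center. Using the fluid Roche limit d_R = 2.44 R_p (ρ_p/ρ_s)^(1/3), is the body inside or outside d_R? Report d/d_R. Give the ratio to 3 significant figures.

inside; d/d_R ≈ 0.637

d_R = 2.44 × (27000 km) × (1840/4260)^(1/3) = 49800 km
d/d_R = (31700) / (49800) = 0.637
Since d/d_R < 1, the body is inside the Roche limit.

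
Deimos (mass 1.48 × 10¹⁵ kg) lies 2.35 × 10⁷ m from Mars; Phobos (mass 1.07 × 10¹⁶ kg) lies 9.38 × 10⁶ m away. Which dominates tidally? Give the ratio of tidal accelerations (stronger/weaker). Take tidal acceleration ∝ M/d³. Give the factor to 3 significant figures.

Phobos, by a factor of ≈ 114

The tide-raising term goes as M/d³ (the gradient of a 1/d² field).
Deimos: (1.48 × 10¹⁵) / (2.35 × 10⁷)³ = 1.140 × 10⁻⁷
Phobos: (1.07 × 10¹⁶) / (9.38 × 10⁶)³ = 1.297 × 10⁻⁵
Ratio (larger/smaller) = 114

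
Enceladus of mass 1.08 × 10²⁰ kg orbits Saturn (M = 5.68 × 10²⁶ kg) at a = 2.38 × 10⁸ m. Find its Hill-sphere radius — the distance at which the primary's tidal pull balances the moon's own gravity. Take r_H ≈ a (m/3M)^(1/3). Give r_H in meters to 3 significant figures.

9.49 × 10⁵ m

r_H ≈ a (m/3M)^(1/3)
    = (2.38 × 10⁸) × (1.08 × 10²⁰ / (3 × 5.68 × 10²⁶))^(1/3)
    = 9.49 × 10⁵ m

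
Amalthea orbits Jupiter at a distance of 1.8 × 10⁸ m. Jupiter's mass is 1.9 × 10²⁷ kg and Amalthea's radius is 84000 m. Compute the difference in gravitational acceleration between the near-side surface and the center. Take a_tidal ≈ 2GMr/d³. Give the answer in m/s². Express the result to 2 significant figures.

Δa = 2GMr/d³
   = 2 × (6.674 × 10⁻¹¹) × (1.9 × 10²⁷) × (84000) / (1.8 × 10⁸)³
   = 3.7 × 10⁻³ m/s²

3.7 × 10⁻³ m/s²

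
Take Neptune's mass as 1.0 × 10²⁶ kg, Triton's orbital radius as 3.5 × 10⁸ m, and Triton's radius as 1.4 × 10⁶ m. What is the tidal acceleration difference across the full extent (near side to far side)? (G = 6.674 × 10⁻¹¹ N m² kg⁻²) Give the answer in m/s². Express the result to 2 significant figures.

8.7 × 10⁻⁴ m/s²

Δg = 4GMr/d³
   = 4 × (6.674 × 10⁻¹¹) × (1.0 × 10²⁶) × (1.4 × 10⁶) / (3.5 × 10⁸)³
   = 8.7 × 10⁻⁴ m/s²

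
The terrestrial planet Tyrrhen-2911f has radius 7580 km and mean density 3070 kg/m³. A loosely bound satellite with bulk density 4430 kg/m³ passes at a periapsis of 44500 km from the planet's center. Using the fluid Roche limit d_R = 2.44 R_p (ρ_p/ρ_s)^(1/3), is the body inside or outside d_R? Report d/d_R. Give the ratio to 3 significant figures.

outside; d/d_R ≈ 2.72

d_R = 2.44 × (7580 km) × (3070/4430)^(1/3) = 16370 km
d/d_R = (44500) / (16370) = 2.72
Since d/d_R > 1, the body is outside the Roche limit.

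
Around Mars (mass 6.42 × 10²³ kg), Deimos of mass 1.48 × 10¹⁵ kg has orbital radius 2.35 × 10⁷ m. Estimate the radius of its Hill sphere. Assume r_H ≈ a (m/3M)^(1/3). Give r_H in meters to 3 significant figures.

r_H ≈ a (m/3M)^(1/3)
    = (2.35 × 10⁷) × (1.48 × 10¹⁵ / (3 × 6.42 × 10²³))^(1/3)
    = 2.15 × 10⁴ m

2.15 × 10⁴ m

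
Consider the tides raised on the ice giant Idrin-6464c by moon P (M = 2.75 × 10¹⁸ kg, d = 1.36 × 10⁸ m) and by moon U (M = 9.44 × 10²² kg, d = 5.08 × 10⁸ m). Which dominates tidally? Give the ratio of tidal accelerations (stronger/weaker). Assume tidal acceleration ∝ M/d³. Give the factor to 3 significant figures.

Moon U, by a factor of ≈ 659

The tide-raising term goes as M/d³ (the gradient of a 1/d² field).
Moon P: (2.75 × 10¹⁸) / (1.36 × 10⁸)³ = 1.093 × 10⁻⁶
Moon U: (9.44 × 10²²) / (5.08 × 10⁸)³ = 7.201 × 10⁻⁴
Ratio (larger/smaller) = 659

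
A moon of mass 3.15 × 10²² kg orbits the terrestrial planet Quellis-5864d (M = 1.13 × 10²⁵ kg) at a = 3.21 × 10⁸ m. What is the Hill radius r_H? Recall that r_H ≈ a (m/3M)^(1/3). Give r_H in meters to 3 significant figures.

r_H ≈ a (m/3M)^(1/3)
    = (3.21 × 10⁸) × (3.15 × 10²² / (3 × 1.13 × 10²⁵))^(1/3)
    = 3.13 × 10⁷ m

3.13 × 10⁷ m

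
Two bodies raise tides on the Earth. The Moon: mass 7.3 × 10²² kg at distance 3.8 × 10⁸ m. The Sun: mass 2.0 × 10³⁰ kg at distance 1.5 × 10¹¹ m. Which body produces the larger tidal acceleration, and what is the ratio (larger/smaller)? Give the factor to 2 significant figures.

The Moon, by a factor of ≈ 2.2

Tidal stretch scales as M/d³; compute that for each body.
The Moon: (7.3 × 10²²) / (3.8 × 10⁸)³ = 1.330 × 10⁻³
The Sun: (2.0 × 10³⁰) / (1.5 × 10¹¹)³ = 5.926 × 10⁻⁴
Ratio (larger/smaller) = 2.2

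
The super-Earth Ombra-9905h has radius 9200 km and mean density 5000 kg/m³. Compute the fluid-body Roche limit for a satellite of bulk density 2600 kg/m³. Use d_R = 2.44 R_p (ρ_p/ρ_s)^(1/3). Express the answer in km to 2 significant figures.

d_R = 2.44 × 9200 km × (5000/2600)^(1/3)
    = 28000 km

28000 km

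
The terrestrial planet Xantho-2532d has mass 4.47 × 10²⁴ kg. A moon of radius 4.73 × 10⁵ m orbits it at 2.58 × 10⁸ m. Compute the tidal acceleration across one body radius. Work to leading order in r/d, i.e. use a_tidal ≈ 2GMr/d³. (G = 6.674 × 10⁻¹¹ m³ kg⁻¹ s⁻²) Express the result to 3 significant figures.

1.64 × 10⁻⁵ m/s²

Δg = 2GMr/d³
   = 2 × (6.674 × 10⁻¹¹) × (4.47 × 10²⁴) × (4.73 × 10⁵) / (2.58 × 10⁸)³
   = 1.64 × 10⁻⁵ m/s²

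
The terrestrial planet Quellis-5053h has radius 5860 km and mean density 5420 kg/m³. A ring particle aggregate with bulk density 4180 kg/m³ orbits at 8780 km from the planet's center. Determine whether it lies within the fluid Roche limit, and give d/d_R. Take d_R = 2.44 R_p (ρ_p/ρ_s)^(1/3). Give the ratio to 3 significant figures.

inside; d/d_R ≈ 0.563

d_R = 2.44 × (5860 km) × (5420/4180)^(1/3) = 15590 km
d/d_R = (8780) / (15590) = 0.563
Since d/d_R < 1, the body is inside the Roche limit.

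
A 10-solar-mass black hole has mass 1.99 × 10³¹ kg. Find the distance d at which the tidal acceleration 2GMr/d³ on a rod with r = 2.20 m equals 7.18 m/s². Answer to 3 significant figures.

9.34 × 10⁶ m

2GMr/d³ = a_tidal  ⇒  d = (2GMr / a_tidal)^(1/3)
d = (2 × 6.674×10⁻¹¹ × (1.99 × 10³¹) × (2.20) / (7.18))^(1/3)
  = 9.34 × 10⁶ m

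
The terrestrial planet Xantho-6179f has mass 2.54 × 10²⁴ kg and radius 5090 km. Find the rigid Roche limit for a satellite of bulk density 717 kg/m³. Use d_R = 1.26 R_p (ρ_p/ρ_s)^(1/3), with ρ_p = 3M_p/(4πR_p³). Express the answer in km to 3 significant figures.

11900 km

ρ_p = 3M_p/(4πR_p³) = 3 × (2.54 × 10²⁴) / (4π × (5.09 × 10⁶ m)³) = 4600 kg/m³
d_R = 1.26 × 5090 km × (4600/717)^(1/3)
    = 11900 km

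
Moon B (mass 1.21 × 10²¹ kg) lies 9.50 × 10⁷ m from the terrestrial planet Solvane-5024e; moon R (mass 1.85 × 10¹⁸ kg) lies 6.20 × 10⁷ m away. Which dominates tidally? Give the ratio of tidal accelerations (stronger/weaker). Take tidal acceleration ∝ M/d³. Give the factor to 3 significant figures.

Moon B, by a factor of ≈ 182

Tidal acceleration ∝ M/d³, so compare M/d³ for each.
Moon B: (1.21 × 10²¹) / (9.50 × 10⁷)³ = 1.411 × 10⁻³
Moon R: (1.85 × 10¹⁸) / (6.20 × 10⁷)³ = 7.762 × 10⁻⁶
Ratio (larger/smaller) = 182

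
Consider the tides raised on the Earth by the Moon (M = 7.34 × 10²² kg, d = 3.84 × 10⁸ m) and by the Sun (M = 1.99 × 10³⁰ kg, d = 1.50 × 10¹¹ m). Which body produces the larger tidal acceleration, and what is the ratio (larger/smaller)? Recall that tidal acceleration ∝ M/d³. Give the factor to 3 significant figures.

The Moon, by a factor of ≈ 2.20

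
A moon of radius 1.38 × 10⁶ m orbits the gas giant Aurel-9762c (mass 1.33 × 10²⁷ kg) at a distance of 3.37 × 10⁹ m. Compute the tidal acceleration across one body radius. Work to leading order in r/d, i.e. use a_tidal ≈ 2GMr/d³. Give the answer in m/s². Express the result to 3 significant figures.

6.40 × 10⁻⁶ m/s²

Δg = 2GMr/d³
   = 2 × (6.674 × 10⁻¹¹) × (1.33 × 10²⁷) × (1.38 × 10⁶) / (3.37 × 10⁹)³
   = 6.40 × 10⁻⁶ m/s²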